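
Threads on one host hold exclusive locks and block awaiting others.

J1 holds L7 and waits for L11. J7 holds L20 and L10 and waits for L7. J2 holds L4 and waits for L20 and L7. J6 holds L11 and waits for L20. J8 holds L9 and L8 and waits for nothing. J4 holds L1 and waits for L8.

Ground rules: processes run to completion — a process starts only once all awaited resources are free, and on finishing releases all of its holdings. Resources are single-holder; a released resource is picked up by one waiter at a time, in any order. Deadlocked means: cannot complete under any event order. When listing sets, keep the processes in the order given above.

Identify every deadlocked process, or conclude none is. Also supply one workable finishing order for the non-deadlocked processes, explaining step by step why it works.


The deadlocked set is J1, J7, J2 and J6.
Key observation: along J1 -> J6 -> J7 -> J1, each member waits on what the next one holds — a deadlock; J2 waits into the deadlock from upstream.
A valid finishing order for the others: J8, J4.
Verifying each step:
  J8 waits on nothing -> runs at once and releases L9 and L8
  J4 waits on L8 — all released -> runs and releases L1


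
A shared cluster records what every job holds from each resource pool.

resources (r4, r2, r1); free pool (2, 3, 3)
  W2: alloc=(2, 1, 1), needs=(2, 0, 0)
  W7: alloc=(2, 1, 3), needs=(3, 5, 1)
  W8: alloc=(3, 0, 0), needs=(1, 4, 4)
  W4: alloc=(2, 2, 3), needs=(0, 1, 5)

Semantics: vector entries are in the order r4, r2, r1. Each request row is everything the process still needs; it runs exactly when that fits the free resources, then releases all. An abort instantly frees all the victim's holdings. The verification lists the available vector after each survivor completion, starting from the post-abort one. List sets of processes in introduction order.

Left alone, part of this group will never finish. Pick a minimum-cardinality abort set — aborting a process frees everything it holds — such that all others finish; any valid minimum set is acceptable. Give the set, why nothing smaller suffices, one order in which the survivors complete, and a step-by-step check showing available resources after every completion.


Minimum abort set: W7.
Key observation: the deadlocked W4 becomes finishable only because W7 released (2, 1, 3); it completes at step 1 below.
Why nothing smaller works: aborting no one leaves the state deadlocked as given.
One survivor order: W4, W8, W2. Walking it through (post-abort pool first):
  pool = (4, 4, 6)
  W4: need (0, 1, 5) fits (4, 4, 6); releases (2, 2, 3), pool now (6, 6, 9)
  W8: need (1, 4, 4) fits (6, 6, 9); releases (3, 0, 0), pool now (9, 6, 9)
  W2: need (2, 0, 0) fits (9, 6, 9); releases (2, 1, 1), pool now (11, 7, 10)


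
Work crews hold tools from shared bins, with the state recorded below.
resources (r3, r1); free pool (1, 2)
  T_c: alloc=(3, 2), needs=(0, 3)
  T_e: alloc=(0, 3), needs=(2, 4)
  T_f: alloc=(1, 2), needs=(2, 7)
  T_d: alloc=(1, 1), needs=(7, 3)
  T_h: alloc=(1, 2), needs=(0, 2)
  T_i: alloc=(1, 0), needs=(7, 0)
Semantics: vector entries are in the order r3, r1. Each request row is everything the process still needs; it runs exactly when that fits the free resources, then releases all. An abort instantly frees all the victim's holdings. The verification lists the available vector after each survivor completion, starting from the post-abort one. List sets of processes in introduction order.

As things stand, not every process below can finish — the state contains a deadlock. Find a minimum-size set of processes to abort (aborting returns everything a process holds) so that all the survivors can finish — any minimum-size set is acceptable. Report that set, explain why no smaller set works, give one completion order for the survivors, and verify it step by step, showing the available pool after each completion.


The answer: abort T_d.
Key observation: T_i was stuck for good until T_d gave back (1, 1); in the order shown it finishes at step 5.
Minimality: the empty abort set fails — the state is deadlocked as it stands.
One survivor order: T_c, T_e, T_h, T_f, T_i. Check, step by step (post-abort pool first):
  pool = (2, 3)
  run T_c (needs (0, 3), free (2, 3)); after release of (3, 2) the pool is (5, 5)
  run T_e (needs (2, 4), free (5, 5)); after release of (0, 3) the pool is (5, 8)
  run T_h (needs (0, 2), free (5, 8)); after release of (1, 2) the pool is (6, 10)
  run T_f (needs (2, 7), free (6, 10)); after release of (1, 2) the pool is (7, 12)
  run T_i (needs (7, 0), free (7, 12)); after release of (1, 0) the pool is (8, 12)


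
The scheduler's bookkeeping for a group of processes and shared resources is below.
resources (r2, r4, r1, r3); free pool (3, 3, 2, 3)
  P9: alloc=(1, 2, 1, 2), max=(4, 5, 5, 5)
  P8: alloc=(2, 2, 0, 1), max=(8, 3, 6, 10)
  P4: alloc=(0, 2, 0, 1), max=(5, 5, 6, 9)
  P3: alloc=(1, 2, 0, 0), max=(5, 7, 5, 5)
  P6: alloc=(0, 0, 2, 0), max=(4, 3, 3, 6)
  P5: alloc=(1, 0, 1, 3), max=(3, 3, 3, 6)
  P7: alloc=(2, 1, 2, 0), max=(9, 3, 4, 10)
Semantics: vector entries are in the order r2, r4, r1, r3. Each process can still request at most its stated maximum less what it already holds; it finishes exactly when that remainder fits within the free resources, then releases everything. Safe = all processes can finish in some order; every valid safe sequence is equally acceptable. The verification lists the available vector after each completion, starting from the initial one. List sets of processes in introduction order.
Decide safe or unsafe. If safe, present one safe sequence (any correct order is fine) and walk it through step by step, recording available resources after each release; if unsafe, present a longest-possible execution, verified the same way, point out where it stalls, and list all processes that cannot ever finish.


SAFE — a valid safe sequence is P5, P6, P9, P4, P3, P8, P7.
Key observation: P5 marks the first exact bind of the order: its need (2, 3, 2, 3) fits the free (3, 3, 2, 3) with zero slack on a requested resource.
Walking it through:
  pool = (3, 3, 2, 3)
  P5: need (2, 3, 2, 3) fits (3, 3, 2, 3); releases (1, 0, 1, 3), pool now (4, 3, 3, 6)
  P6: need (4, 3, 1, 6) fits (4, 3, 3, 6); releases (0, 0, 2, 0), pool now (4, 3, 5, 6)
  P9: need (3, 3, 4, 3) fits (4, 3, 5, 6); releases (1, 2, 1, 2), pool now (5, 5, 6, 8)
  P4: need (5, 3, 6, 8) fits (5, 5, 6, 8); releases (0, 2, 0, 1), pool now (5, 7, 6, 9)
  P3: need (4, 5, 5, 5) fits (5, 7, 6, 9); releases (1, 2, 0, 0), pool now (6, 9, 6, 9)
  P8: need (6, 1, 6, 9) fits (6, 9, 6, 9); releases (2, 2, 0, 1), pool now (8, 11, 6, 10)
  P7: need (7, 2, 2, 10) fits (8, 11, 6, 10); releases (2, 1, 2, 0), pool now (10, 12, 8, 10)


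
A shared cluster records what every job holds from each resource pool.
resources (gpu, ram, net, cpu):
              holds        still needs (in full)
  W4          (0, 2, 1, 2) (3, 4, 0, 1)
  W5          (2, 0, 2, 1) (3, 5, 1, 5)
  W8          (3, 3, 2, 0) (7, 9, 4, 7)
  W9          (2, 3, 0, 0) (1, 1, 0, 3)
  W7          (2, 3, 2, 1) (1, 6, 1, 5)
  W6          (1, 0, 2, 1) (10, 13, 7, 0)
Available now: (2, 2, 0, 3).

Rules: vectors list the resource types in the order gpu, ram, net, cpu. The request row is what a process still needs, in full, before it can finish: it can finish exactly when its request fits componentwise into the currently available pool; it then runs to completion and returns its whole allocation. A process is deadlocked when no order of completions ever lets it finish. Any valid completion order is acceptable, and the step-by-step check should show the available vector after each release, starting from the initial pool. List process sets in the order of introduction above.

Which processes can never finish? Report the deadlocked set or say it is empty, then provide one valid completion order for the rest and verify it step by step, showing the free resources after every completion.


No process is deadlocked.
Key observation: starting with W9, each completion frees enough for the next — no one is permanently blocked.
One completion order for the rest: W9, W4, W5, W7, W8, W6. Walking it through:
  pool = (2, 2, 0, 3)
  run W9 (needs (1, 1, 0, 3), free (2, 2, 0, 3)); after release of (2, 3, 0, 0) the pool is (4, 5, 0, 3)
  run W4 (needs (3, 4, 0, 1), free (4, 5, 0, 3)); after release of (0, 2, 1, 2) the pool is (4, 7, 1, 5)
  run W5 (needs (3, 5, 1, 5), free (4, 7, 1, 5)); after release of (2, 0, 2, 1) the pool is (6, 7, 3, 6)
  run W7 (needs (1, 6, 1, 5), free (6, 7, 3, 6)); after release of (2, 3, 2, 1) the pool is (8, 10, 5, 7)
  run W8 (needs (7, 9, 4, 7), free (8, 10, 5, 7)); after release of (3, 3, 2, 0) the pool is (11, 13, 7, 7)
  run W6 (needs (10, 13, 7, 0), free (11, 13, 7, 7)); after release of (1, 0, 2, 1) the pool is (12, 13, 9, 8)


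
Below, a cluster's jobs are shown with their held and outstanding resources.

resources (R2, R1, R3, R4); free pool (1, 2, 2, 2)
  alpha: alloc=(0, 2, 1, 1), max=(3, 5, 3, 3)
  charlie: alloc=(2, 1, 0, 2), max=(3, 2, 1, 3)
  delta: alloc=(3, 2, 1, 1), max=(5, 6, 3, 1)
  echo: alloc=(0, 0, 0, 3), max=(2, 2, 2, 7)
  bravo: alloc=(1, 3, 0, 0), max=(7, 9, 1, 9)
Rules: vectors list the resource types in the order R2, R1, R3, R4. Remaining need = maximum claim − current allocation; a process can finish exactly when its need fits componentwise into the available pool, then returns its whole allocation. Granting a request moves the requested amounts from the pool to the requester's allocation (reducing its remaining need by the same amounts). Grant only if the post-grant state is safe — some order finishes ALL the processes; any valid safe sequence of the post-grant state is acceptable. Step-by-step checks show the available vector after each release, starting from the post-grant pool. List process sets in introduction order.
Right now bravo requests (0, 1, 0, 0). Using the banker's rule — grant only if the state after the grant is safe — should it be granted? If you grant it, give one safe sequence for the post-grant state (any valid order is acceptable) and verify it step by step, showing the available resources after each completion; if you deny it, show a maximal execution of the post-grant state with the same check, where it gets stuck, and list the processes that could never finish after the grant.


DENY — the pretend-granted state is unsafe.
Key observation: charlie, echo can finish, but then (3, 2, 2, 7) is all there is, and the blocked group's R1 demands exceed it.
After a pretend grant, a maximal execution: charlie, echo — then nothing else fits. Check, step by step:
  pool = (1, 1, 2, 2)
  charlie: need (1, 1, 1, 1) fits (1, 1, 2, 2); releases (2, 1, 0, 2), pool now (3, 2, 2, 4)
  echo: need (2, 2, 2, 4) fits (3, 2, 2, 4); releases (0, 0, 0, 3), pool now (3, 2, 2, 7)
  alpha still needs (3, 3, 2, 2) but only (3, 2, 2, 7) is free — short on R1
  delta still needs (2, 4, 2, 0) but only (3, 2, 2, 7) is free — short on R1
  bravo still needs (6, 5, 1, 9) but only (3, 2, 2, 7) is free — short on R2, R1 and R4
Post-grant, the permanently blocked set is alpha, delta and bravo.


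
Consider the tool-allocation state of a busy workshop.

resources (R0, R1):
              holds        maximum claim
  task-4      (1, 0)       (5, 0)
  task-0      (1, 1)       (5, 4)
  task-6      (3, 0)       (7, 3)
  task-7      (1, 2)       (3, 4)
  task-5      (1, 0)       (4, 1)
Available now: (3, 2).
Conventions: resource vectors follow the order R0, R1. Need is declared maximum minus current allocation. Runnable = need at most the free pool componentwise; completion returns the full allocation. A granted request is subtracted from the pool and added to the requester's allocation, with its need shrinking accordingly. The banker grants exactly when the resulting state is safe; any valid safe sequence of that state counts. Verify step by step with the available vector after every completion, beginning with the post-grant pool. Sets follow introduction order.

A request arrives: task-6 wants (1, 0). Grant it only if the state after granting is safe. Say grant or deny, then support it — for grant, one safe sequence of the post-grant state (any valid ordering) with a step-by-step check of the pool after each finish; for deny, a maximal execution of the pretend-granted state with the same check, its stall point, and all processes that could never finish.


GRANT. The post-grant state is safe; one safe sequence: task-7, task-5, task-6, task-0, task-4.
Key observation: after the grant the pool drops to (2, 2), which still lets task-7 finish first and unwind the rest.
Step-by-step check of the post-grant state:
  pool = (2, 2)
  task-7: need (2, 2) fits (2, 2); releases (1, 2), pool now (3, 4)
  task-5: need (3, 1) fits (3, 4); releases (1, 0), pool now (4, 4)
  task-6: need (3, 3) fits (4, 4); releases (4, 0), pool now (8, 4)
  task-0: need (4, 3) fits (8, 4); releases (1, 1), pool now (9, 5)
  task-4: need (4, 0) fits (9, 5); releases (1, 0), pool now (10, 5)


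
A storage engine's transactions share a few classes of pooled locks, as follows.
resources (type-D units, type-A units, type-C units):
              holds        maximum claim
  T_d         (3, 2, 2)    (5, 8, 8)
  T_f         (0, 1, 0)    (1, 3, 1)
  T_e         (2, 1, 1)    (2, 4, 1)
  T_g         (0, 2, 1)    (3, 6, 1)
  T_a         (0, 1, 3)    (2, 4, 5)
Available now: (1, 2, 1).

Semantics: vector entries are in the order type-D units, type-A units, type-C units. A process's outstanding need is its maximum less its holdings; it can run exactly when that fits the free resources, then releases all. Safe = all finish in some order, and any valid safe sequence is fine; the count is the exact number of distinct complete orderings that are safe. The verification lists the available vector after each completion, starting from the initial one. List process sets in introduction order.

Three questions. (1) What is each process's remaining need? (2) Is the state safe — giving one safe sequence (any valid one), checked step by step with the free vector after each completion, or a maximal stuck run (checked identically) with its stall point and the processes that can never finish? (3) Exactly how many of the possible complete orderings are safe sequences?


(1) Remaining need (order type-D units, type-A units, type-C units):
  T_d: (2, 6, 6)
  T_f: (1, 2, 1)
  T_e: (0, 3, 0)
  T_g: (3, 4, 0)
  T_a: (2, 3, 2)
(2) SAFE. One safe sequence: T_f, T_e, T_g, T_a, T_d.
Key observation: the order's first zero-slack moment is T_f ((1, 2, 1) needed, (1, 2, 1) free — a requested resource with nothing to spare).
Step-by-step check:
  pool = (1, 2, 1)
  run T_f (needs (1, 2, 1), free (1, 2, 1)); after release of (0, 1, 0) the pool is (1, 3, 1)
  run T_e (needs (0, 3, 0), free (1, 3, 1)); after release of (2, 1, 1) the pool is (3, 4, 2)
  run T_g (needs (3, 4, 0), free (3, 4, 2)); after release of (0, 2, 1) the pool is (3, 6, 3)
  run T_a (needs (2, 3, 2), free (3, 6, 3)); after release of (0, 1, 3) the pool is (3, 7, 6)
  run T_d (needs (2, 6, 6), free (3, 7, 6)); after release of (3, 2, 2) the pool is (6, 9, 8)
(3) The exact count: 2 of the possible complete orderings are safe sequences.


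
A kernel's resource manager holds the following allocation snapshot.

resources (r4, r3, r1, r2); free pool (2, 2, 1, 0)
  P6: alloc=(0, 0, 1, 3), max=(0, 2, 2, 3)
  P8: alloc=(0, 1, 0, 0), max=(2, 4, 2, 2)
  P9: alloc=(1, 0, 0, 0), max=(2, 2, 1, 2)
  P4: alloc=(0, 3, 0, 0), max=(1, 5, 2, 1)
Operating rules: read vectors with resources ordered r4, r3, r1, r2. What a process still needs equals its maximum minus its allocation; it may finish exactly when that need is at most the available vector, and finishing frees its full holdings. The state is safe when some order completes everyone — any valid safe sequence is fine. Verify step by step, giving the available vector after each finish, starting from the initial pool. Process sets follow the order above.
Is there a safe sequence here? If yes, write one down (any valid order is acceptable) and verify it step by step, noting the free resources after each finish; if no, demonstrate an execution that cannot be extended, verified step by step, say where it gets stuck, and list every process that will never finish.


The state is SAFE; one workable sequence: P6, P4, P9, P8.
Key observation: P6 is the earliest step where a requested resource binds exactly: need (0, 2, 1, 0), pool (2, 2, 1, 0) at its turn.
Step-by-step check:
  pool = (2, 2, 1, 0)
  run P6 (needs (0, 2, 1, 0), free (2, 2, 1, 0)); after release of (0, 0, 1, 3) the pool is (2, 2, 2, 3)
  run P4 (needs (1, 2, 2, 1), free (2, 2, 2, 3)); after release of (0, 3, 0, 0) the pool is (2, 5, 2, 3)
  run P9 (needs (1, 2, 1, 2), free (2, 5, 2, 3)); after release of (1, 0, 0, 0) the pool is (3, 5, 2, 3)
  run P8 (needs (2, 3, 2, 2), free (3, 5, 2, 3)); after release of (0, 1, 0, 0) the pool is (3, 6, 2, 3)


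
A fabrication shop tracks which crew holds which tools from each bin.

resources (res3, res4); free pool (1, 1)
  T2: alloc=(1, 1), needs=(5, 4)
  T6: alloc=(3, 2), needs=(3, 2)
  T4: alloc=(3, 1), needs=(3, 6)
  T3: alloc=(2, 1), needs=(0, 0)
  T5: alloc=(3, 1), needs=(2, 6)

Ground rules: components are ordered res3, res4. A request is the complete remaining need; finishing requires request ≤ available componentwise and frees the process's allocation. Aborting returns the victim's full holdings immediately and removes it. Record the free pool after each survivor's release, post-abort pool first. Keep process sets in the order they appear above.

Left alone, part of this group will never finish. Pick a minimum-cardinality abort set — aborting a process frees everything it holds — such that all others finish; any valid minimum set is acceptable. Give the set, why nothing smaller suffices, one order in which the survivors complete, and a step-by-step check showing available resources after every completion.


The answer: abort T4.
Key observation: T5 was stuck for good until T4 gave back (3, 1); in the order shown it finishes at step 4.
No smaller set exists: with zero aborts the deadlock remains.
Survivors finish in the order: T3, T6, T2, T5. Walking it through (pool after the aborts first):
  pool = (4, 2)
  run T3 (needs (0, 0), free (4, 2)); after release of (2, 1) the pool is (6, 3)
  run T6 (needs (3, 2), free (6, 3)); after release of (3, 2) the pool is (9, 5)
  run T2 (needs (5, 4), free (9, 5)); after release of (1, 1) the pool is (10, 6)
  run T5 (needs (2, 6), free (10, 6)); after release of (3, 1) the pool is (13, 7)


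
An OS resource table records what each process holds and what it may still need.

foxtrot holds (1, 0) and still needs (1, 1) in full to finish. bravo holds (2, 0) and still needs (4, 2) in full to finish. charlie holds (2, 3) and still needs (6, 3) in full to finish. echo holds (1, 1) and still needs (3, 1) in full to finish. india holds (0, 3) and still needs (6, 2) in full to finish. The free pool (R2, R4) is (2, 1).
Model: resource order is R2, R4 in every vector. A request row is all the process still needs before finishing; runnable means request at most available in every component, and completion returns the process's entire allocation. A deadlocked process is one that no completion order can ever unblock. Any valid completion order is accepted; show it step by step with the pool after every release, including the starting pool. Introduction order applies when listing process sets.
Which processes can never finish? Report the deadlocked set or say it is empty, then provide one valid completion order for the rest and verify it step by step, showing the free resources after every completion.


The deadlocked set is empty.
Key observation: foxtrot leads a chain of completions in which each release enables another process.
The rest can finish in the order foxtrot, echo, bravo, india, charlie. Step-by-step check:
  pool = (2, 1)
  foxtrot: need (1, 1) fits (2, 1); releases (1, 0), pool now (3, 1)
  echo: need (3, 1) fits (3, 1); releases (1, 1), pool now (4, 2)
  bravo: need (4, 2) fits (4, 2); releases (2, 0), pool now (6, 2)
  india: need (6, 2) fits (6, 2); releases (0, 3), pool now (6, 5)
  charlie: need (6, 3) fits (6, 5); releases (2, 3), pool now (8, 8)


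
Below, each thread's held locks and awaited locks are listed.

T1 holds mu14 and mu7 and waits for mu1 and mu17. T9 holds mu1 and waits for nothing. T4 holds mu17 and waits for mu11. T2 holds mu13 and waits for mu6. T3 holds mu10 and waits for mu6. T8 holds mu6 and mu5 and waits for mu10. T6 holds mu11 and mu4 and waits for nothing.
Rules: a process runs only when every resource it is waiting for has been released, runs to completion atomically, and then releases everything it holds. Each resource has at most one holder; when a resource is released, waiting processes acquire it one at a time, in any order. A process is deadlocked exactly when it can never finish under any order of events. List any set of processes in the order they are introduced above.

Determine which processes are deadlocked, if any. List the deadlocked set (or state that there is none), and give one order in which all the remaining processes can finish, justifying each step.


Deadlocked set: T2, T3 and T8.
Key observation: the wait chain closes on itself along T8 -> T3 -> T8; T2 waits into the deadlock from upstream.
A valid finishing order for the others: T6, T9, T4, T1.
Check, step by step:
  T6: no waits; runs immediately, freeing mu11 and mu4
  T9: no waits; runs immediately, freeing mu1
  T4 waits on mu11 — all released -> runs and releases mu17
  T1 waits on mu1 and mu17 — all released -> runs and releases mu14 and mu7


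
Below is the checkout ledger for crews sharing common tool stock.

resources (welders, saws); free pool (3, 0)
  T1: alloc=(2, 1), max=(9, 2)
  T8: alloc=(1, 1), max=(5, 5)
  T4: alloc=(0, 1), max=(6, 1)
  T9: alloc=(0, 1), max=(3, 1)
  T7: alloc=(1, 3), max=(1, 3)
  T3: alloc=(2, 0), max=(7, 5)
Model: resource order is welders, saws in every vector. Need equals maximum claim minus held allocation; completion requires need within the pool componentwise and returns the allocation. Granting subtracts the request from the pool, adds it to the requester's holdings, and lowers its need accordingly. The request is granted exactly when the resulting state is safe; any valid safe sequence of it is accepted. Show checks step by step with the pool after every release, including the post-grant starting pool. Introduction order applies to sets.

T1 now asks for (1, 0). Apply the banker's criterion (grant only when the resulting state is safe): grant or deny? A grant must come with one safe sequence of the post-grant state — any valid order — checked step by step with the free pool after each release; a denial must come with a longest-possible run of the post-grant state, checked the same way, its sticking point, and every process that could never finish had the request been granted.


DENY — the pretend-granted state is unsafe.
Key observation: no order helps: past T7, T9, the free pool tops out at (3, 4), below what each blocked process needs in welders.
Pretend the grant happened; the run T7, T9 goes as far as possible. Step-by-step check:
  pool = (2, 0)
  T7 needs (0, 0) <= (2, 0) -> finishes; pool += (1, 3) = (3, 3)
  T9 needs (3, 0) <= (3, 3) -> finishes; pool += (0, 1) = (3, 4)
  T1 cannot run: need (6, 1) vs free (3, 4) (insufficient welders)
  T8 cannot run: need (4, 4) vs free (3, 4) (insufficient welders)
  T4 cannot run: need (6, 0) vs free (3, 4) (insufficient welders)
  T3 cannot run: need (5, 5) vs free (3, 4) (insufficient welders and saws)
Had the request been granted, T1, T8, T4 and T3 could never finish.


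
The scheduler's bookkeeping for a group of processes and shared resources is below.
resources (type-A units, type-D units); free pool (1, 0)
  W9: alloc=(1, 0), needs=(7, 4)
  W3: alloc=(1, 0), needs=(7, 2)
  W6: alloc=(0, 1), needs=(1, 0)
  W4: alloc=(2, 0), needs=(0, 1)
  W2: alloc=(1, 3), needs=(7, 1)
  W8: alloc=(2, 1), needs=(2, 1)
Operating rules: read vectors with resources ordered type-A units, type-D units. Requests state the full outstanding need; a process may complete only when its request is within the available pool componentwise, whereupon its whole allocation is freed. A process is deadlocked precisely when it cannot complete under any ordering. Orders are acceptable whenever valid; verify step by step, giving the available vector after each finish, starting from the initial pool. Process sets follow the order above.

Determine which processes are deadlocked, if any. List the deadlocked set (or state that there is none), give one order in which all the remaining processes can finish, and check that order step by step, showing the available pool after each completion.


Deadlocked: W9, W3 and W2.
Key observation: no order helps: past W6, W4, W8, the free pool tops out at (5, 2), below what each blocked process needs in type-A units.
The rest can finish in the order W6, W4, W8. Walking it through:
  pool = (1, 0)
  W6: need (1, 0) fits (1, 0); releases (0, 1), pool now (1, 1)
  W4: need (0, 1) fits (1, 1); releases (2, 0), pool now (3, 1)
  W8: need (2, 1) fits (3, 1); releases (2, 1), pool now (5, 2)
None of the blocked processes ever fits:
  W9 still needs (7, 4) but only (5, 2) is free — short on type-A units and type-D units
  W3 still needs (7, 2) but only (5, 2) is free — short on type-A units
  W2 still needs (7, 1) but only (5, 2) is free — short on type-A units


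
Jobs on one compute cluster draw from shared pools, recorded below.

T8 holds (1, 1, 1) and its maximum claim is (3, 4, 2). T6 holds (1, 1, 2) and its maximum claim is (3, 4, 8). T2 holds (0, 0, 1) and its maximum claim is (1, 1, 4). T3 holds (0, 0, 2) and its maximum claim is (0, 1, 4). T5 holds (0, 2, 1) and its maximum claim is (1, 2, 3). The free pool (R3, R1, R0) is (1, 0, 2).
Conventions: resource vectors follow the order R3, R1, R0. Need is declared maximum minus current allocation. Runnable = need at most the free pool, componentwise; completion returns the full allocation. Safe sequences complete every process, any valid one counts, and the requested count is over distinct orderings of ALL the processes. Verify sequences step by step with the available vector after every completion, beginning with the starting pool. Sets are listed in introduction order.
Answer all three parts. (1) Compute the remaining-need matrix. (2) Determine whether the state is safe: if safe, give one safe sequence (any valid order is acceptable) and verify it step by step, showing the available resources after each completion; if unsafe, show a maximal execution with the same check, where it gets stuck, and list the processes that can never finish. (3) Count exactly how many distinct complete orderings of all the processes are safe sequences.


(1) Need matrix, components ordered R3, R1, R0:
  T8: (2, 3, 1)
  T6: (2, 3, 6)
  T2: (1, 1, 3)
  T3: (0, 1, 2)
  T5: (1, 0, 2)
(2) UNSAFE.
Key observation: the wall is R3: completing T5, T2, T3 brings the pool only to (1, 2, 6), and all the rest need more.
Going as far as possible: T5, T2, T3; after that, nothing fits. Verifying each step:
  pool = (1, 0, 2)
  T5: need (1, 0, 2) fits (1, 0, 2); releases (0, 2, 1), pool now (1, 2, 3)
  T2: need (1, 1, 3) fits (1, 2, 3); releases (0, 0, 1), pool now (1, 2, 4)
  T3: need (0, 1, 2) fits (1, 2, 4); releases (0, 0, 2), pool now (1, 2, 6)
  blocked: T8 wants (2, 3, 1), pool (1, 2, 6) — not enough R3 and R1
  blocked: T6 wants (2, 3, 6), pool (1, 2, 6) — not enough R3 and R1
Permanently blocked: T8 and T6.
(3) The exact count: 0 of the possible complete orderings are safe sequences.


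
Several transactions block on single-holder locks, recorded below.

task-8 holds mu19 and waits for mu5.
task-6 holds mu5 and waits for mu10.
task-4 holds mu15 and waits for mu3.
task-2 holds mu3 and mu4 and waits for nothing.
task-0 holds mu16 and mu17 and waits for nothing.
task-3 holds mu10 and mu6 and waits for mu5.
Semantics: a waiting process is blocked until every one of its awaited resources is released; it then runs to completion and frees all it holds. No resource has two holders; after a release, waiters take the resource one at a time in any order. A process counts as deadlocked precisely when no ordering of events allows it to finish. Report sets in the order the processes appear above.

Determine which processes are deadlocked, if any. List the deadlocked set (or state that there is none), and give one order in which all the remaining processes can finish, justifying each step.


Deadlocked: task-8, task-6 and task-3.
Key observation: the knot is the closed ring of waits task-6 -> task-3 -> task-6; task-8 waits into the deadlock from upstream.
The rest can finish in the order task-2, task-0, task-4.
Walking it through:
  task-2: no waits; runs immediately, freeing mu3 and mu4
  task-0: no waits; runs immediately, freeing mu16 and mu17
  run task-4 (all its waits — mu3 — are resolved); releases mu15


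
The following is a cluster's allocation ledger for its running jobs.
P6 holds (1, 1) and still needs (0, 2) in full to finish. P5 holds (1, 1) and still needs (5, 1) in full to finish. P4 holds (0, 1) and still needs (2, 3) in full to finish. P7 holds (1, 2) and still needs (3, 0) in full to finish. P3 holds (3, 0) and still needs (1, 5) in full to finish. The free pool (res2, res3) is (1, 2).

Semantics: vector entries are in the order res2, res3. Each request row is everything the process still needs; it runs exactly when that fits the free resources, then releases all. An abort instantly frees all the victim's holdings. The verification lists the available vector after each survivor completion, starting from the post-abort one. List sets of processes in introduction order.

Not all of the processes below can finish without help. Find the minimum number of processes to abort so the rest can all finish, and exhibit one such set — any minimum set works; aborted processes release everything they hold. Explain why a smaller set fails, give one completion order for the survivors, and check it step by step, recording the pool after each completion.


Abort P7.
Key observation: no ordering could ever have run P3 before the abort of P7; with (1, 2) back in the pool it fits at step 3.
Why nothing smaller works: aborting no one leaves the state deadlocked as given.
The survivors complete as P4, P6, P3, P5. Step-by-step check (starting from the post-abort pool):
  pool = (2, 4)
  P4: need (2, 3) fits (2, 4); releases (0, 1), pool now (2, 5)
  P6: need (0, 2) fits (2, 5); releases (1, 1), pool now (3, 6)
  P3: need (1, 5) fits (3, 6); releases (3, 0), pool now (6, 6)
  P5: need (5, 1) fits (6, 6); releases (1, 1), pool now (7, 7)


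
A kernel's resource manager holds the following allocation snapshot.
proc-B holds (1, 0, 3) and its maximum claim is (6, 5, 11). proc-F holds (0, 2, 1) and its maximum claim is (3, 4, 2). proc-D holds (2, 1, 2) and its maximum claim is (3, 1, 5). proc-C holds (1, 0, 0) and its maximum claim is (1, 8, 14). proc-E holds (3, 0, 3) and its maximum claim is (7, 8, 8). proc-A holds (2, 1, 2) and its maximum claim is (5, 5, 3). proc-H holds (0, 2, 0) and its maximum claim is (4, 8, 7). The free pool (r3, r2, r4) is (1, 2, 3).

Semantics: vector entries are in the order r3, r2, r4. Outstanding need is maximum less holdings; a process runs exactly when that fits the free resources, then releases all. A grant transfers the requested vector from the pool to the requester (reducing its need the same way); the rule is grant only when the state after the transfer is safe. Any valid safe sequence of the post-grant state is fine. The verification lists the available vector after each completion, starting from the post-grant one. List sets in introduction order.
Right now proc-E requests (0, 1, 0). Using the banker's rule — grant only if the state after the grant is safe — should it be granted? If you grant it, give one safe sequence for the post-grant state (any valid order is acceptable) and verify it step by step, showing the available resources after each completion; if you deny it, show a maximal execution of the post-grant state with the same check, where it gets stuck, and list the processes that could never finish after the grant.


DENY: after the grant no complete ordering would exist.
Key observation: the pool after proc-D, proc-F, proc-A, proc-B is (6, 5, 11); every surviving request exceeds it in r2, so progress ends there.
Pretend the grant happened; the run proc-D, proc-F, proc-A, proc-B goes as far as possible. Step-by-step check:
  pool = (1, 1, 3)
  proc-D: need (1, 0, 3) fits (1, 1, 3); releases (2, 1, 2), pool now (3, 2, 5)
  proc-F: need (3, 2, 1) fits (3, 2, 5); releases (0, 2, 1), pool now (3, 4, 6)
  proc-A: need (3, 4, 1) fits (3, 4, 6); releases (2, 1, 2), pool now (5, 5, 8)
  proc-B: need (5, 5, 8) fits (5, 5, 8); releases (1, 0, 3), pool now (6, 5, 11)
  proc-C still needs (0, 8, 14) but only (6, 5, 11) is free — short on r2 and r4
  proc-E still needs (4, 7, 5) but only (6, 5, 11) is free — short on r2
  proc-H still needs (4, 6, 7) but only (6, 5, 11) is free — short on r2
Post-grant, the permanently blocked set is proc-C, proc-E and proc-H.


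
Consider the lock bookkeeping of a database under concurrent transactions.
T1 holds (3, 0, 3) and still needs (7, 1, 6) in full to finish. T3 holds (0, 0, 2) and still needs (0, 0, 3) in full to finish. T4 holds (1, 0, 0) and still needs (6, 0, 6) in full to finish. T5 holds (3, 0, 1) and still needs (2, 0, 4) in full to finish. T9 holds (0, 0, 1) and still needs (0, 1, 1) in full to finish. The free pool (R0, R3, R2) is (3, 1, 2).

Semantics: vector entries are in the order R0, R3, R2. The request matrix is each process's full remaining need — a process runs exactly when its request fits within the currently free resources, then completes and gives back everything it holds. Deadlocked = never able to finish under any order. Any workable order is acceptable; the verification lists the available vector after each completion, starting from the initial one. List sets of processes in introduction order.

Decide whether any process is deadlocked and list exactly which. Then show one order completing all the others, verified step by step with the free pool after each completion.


Nothing here is deadlocked.
Key observation: beginning at T9, releases accumulate fast enough that every process eventually fits.
A valid finishing order for the others: T9, T3, T5, T4, T1. Verifying each step:
  pool = (3, 1, 2)
  T9 needs (0, 1, 1) <= (3, 1, 2) -> finishes; pool += (0, 0, 1) = (3, 1, 3)
  T3 needs (0, 0, 3) <= (3, 1, 3) -> finishes; pool += (0, 0, 2) = (3, 1, 5)
  T5 needs (2, 0, 4) <= (3, 1, 5) -> finishes; pool += (3, 0, 1) = (6, 1, 6)
  T4 needs (6, 0, 6) <= (6, 1, 6) -> finishes; pool += (1, 0, 0) = (7, 1, 6)
  T1 needs (7, 1, 6) <= (7, 1, 6) -> finishes; pool += (3, 0, 3) = (10, 1, 9)


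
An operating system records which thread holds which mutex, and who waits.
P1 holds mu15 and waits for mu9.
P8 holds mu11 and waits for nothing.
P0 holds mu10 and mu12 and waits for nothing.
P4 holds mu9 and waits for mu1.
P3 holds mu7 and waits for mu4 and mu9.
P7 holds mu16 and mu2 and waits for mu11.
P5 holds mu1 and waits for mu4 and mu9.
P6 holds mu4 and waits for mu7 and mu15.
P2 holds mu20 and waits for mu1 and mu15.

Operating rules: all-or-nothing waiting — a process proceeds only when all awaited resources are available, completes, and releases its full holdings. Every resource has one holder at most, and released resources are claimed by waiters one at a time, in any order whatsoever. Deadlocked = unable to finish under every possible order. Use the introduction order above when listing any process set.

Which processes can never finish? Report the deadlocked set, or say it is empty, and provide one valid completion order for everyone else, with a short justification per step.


The deadlocked set is P1, P4, P3, P5, P6 and P2.
Key observation: the cycle P4 -> P5 -> P4 can never break — each member waits on the next; P1, P3 and P6 are caught in further circular waits and P2 waits into the deadlock from upstream.
A valid finishing order for the others: P0, P8, P7.
Check, step by step:
  run P0 (it waits on nothing); releases mu10 and mu12
  run P8 (it waits on nothing); releases mu11
  P7 waits on mu11 — all released -> runs and releases mu16 and mu2


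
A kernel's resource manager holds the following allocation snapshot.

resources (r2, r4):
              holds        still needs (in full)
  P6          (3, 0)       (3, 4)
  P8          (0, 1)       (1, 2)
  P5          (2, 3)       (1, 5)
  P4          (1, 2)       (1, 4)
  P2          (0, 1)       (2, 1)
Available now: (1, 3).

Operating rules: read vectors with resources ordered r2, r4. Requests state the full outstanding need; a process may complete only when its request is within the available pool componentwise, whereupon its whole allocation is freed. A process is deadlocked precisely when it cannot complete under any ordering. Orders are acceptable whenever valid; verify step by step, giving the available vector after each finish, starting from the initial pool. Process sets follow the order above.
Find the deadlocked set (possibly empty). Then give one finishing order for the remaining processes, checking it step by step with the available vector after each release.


No process is deadlocked.
Key observation: no deadlock: P8 fits now, and the freed resources carry the rest through.
A valid finishing order for the others: P8, P4, P2, P5, P6. Walking it through:
  pool = (1, 3)
  P8 needs (1, 2) <= (1, 3) -> finishes; pool += (0, 1) = (1, 4)
  P4 needs (1, 4) <= (1, 4) -> finishes; pool += (1, 2) = (2, 6)
  P2 needs (2, 1) <= (2, 6) -> finishes; pool += (0, 1) = (2, 7)
  P5 needs (1, 5) <= (2, 7) -> finishes; pool += (2, 3) = (4, 10)
  P6 needs (3, 4) <= (4, 10) -> finishes; pool += (3, 0) = (7, 10)


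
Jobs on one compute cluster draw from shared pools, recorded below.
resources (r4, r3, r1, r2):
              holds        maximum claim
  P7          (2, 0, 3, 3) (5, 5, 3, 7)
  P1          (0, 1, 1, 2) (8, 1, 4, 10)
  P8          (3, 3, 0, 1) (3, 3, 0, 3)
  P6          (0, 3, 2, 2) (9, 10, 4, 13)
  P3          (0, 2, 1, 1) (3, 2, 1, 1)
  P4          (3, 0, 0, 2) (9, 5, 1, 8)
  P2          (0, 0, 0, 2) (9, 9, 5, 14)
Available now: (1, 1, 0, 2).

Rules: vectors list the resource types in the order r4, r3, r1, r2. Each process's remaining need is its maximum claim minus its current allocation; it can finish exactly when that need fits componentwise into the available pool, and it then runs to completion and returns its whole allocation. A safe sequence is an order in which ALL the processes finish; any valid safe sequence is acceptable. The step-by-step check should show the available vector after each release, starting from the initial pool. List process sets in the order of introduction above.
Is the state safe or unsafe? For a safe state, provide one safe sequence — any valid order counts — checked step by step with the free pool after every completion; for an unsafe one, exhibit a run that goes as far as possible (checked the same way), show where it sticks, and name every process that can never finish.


SAFE. One safe sequence: P8, P3, P7, P4, P1, P6, P2.
Key observation: reading the order forward, P8 is the first process whose need (0, 0, 0, 2) meets the free pool (1, 1, 0, 2) exactly on a resource it requests.
Walking it through:
  pool = (1, 1, 0, 2)
  P8 needs (0, 0, 0, 2) <= (1, 1, 0, 2) -> finishes; pool += (3, 3, 0, 1) = (4, 4, 0, 3)
  P3 needs (3, 0, 0, 0) <= (4, 4, 0, 3) -> finishes; pool += (0, 2, 1, 1) = (4, 6, 1, 4)
  P7 needs (3, 5, 0, 4) <= (4, 6, 1, 4) -> finishes; pool += (2, 0, 3, 3) = (6, 6, 4, 7)
  P4 needs (6, 5, 1, 6) <= (6, 6, 4, 7) -> finishes; pool += (3, 0, 0, 2) = (9, 6, 4, 9)
  P1 needs (8, 0, 3, 8) <= (9, 6, 4, 9) -> finishes; pool += (0, 1, 1, 2) = (9, 7, 5, 11)
  P6 needs (9, 7, 2, 11) <= (9, 7, 5, 11) -> finishes; pool += (0, 3, 2, 2) = (9, 10, 7, 13)
  P2 needs (9, 9, 5, 12) <= (9, 10, 7, 13) -> finishes; pool += (0, 0, 0, 2) = (9, 10, 7, 15)


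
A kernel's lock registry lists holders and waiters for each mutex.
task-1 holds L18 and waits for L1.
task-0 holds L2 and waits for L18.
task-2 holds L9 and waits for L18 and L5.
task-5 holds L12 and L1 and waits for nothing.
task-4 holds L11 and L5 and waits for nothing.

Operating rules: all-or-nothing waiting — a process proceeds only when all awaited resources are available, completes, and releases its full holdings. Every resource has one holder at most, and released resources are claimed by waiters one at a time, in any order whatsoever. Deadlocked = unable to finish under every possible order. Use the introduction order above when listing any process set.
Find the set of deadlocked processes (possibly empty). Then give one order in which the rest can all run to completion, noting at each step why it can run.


No process is deadlocked.
Key observation: every chain of waits terminates; starting from the processes that wait on nothing, all the rest unlock in turn.
A valid finishing order for the others: task-5, task-1, task-4, task-2, task-0.
Step-by-step check:
  run task-5 (it waits on nothing); releases L12 and L1
  task-1: everything it awaited (L1) is free; runs, freeing L18
  run task-4 (it waits on nothing); releases L11 and L5
  task-2: everything it awaited (L18 and L5) is free; runs, freeing L9
  task-0: everything it awaited (L18) is free; runs, freeing L2
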